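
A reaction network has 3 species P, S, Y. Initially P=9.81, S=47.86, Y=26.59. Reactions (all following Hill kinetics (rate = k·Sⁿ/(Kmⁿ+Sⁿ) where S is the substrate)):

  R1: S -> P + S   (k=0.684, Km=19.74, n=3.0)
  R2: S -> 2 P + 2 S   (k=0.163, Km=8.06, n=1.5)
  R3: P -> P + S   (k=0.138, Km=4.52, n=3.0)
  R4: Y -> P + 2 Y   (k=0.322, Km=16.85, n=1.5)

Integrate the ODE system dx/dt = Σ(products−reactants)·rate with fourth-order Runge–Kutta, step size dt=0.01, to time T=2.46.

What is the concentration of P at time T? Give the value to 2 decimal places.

P at T = 12.66

RK4 with dt=0.01: 246 steps to T=2.46. Trajectory (selected grid times):
t=0.00: P=9.81 S=47.86 Y=26.59
t=0.27: P=10.12 S=47.94 Y=26.65
t=0.55: P=10.45 S=48.01 Y=26.71
t=0.82: P=10.76 S=48.09 Y=26.77
t=1.09: P=11.07 S=48.17 Y=26.82
t=1.37: P=11.40 S=48.24 Y=26.88
t=1.64: P=11.71 S=48.32 Y=26.94
t=1.91: P=12.03 S=48.40 Y=27.00
t=2.19: P=12.35 S=48.48 Y=27.06
t=2.46: P=12.66 S=48.55 Y=27.12
Read off P at T=2.46: 12.66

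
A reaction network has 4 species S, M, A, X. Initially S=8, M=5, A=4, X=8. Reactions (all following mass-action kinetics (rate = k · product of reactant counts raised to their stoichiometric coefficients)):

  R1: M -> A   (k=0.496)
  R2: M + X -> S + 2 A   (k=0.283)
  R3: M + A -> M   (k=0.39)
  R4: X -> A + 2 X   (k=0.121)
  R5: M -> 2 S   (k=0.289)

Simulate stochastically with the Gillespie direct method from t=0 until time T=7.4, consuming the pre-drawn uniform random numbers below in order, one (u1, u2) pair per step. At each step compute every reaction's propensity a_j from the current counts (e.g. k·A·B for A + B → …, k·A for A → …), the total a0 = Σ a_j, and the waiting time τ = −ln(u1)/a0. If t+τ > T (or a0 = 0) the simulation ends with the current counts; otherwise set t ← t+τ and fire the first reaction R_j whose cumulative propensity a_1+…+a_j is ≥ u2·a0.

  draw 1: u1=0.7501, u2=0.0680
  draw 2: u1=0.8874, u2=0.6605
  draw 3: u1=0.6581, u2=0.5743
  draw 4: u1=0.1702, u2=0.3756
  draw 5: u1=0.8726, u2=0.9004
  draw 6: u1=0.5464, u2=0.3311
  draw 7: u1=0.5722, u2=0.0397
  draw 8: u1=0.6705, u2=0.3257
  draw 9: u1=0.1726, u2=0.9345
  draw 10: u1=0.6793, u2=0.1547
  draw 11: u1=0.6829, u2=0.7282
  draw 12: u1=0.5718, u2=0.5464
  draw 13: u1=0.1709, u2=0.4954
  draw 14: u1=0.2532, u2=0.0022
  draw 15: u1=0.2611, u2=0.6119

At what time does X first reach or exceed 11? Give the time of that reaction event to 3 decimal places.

t=0.000: S=8 M=5 A=4 X=8
Draw 1: a1=2.480, a2=11.320, a3=7.800, a4=0.968, a5=1.445, a0=24.013; τ=−ln(0.7501)/24.013=0.012 → t=0.012; u2·a0=0.0680·24.013=1.633 ≤ a1=2.480 → R1 fires; S=8 M=4 A=5 X=8
Draw 2: a1=1.984, a2=9.056, a3=7.800, a4=0.968, a5=1.156, a0=20.964; τ=−ln(0.8874)/20.964=0.006 → t=0.018; u2·a0=0.6605·20.964=13.847; a1+a2=11.040 < 13.847 ≤ a1+…+a3=18.840 → R3 fires; S=8 M=4 A=4 X=8
Draw 3: a1=1.984, a2=9.056, a3=6.240, a4=0.968, a5=1.156, a0=19.404; τ=−ln(0.6581)/19.404=0.022 → t=0.039; u2·a0=0.5743·19.404=11.144; a1+a2=11.040 < 11.144 ≤ a1+…+a3=17.280 → R3 fires; S=8 M=4 A=3 X=8
Draw 4: a1=1.984, a2=9.056, a3=4.680, a4=0.968, a5=1.156, a0=17.844; τ=−ln(0.1702)/17.844=0.099 → t=0.138; u2·a0=0.3756·17.844=6.702; a1=1.984 < 6.702 ≤ a1+a2=11.040 → R2 fires; S=9 M=3 A=5 X=7
Draw 5: a1=1.488, a2=5.943, a3=5.850, a4=0.847, a5=0.867, a0=14.995; τ=−ln(0.8726)/14.995=0.009 → t=0.148; u2·a0=0.9004·14.995=13.501; a1+…+a3=13.281 < 13.501 ≤ a1+…+a4=14.128 → R4 fires; S=9 M=3 A=6 X=8
Draw 6: a1=1.488, a2=6.792, a3=7.020, a4=0.968, a5=0.867, a0=17.135; τ=−ln(0.5464)/17.135=0.035 → t=0.183; u2·a0=0.3311·17.135=5.673; a1=1.488 < 5.673 ≤ a1+a2=8.280 → R2 fires; S=10 M=2 A=8 X=7
Draw 7: a1=0.992, a2=3.962, a3=6.240, a4=0.847, a5=0.578, a0=12.619; τ=−ln(0.5722)/12.619=0.044 → t=0.227; u2·a0=0.0397·12.619=0.501 ≤ a1=0.992 → R1 fires; S=10 M=1 A=9 X=7
Draw 8: a1=0.496, a2=1.981, a3=3.510, a4=0.847, a5=0.289, a0=7.123; τ=−ln(0.6705)/7.123=0.056 → t=0.283; u2·a0=0.3257·7.123=2.320; a1=0.496 < 2.320 ≤ a1+a2=2.477 → R2 fires; S=11 M=0 A=11 X=6
Draw 9: a1=0.000, a2=0.000, a3=0.000, a4=0.726, a5=0.000, a0=0.726; τ=−ln(0.1726)/0.726=2.420 → t=2.703; u2·a0=0.9345·0.726=0.678; a1+…+a3=0.000 < 0.678 ≤ a1+…+a4=0.726 → R4 fires; S=11 M=0 A=12 X=7
Draw 10: a1=0.000, a2=0.000, a3=0.000, a4=0.847, a5=0.000, a0=0.847; τ=−ln(0.6793)/0.847=0.457 → t=3.160; u2·a0=0.1547·0.847=0.131; a1+…+a3=0.000 < 0.131 ≤ a1+…+a4=0.847 → R4 fires; S=11 M=0 A=13 X=8
Draw 11: a1=0.000, a2=0.000, a3=0.000, a4=0.968, a5=0.000, a0=0.968; τ=−ln(0.6829)/0.968=0.394 → t=3.554; u2·a0=0.7282·0.968=0.705; a1+…+a3=0.000 < 0.705 ≤ a1+…+a4=0.968 → R4 fires; S=11 M=0 A=14 X=9
Draw 12: a1=0.000, a2=0.000, a3=0.000, a4=1.089, a5=0.000, a0=1.089; τ=−ln(0.5718)/1.089=0.513 → t=4.067; u2·a0=0.5464·1.089=0.595; a1+…+a3=0.000 < 0.595 ≤ a1+…+a4=1.089 → R4 fires; S=11 M=0 A=15 X=10
Draw 13: a1=0.000, a2=0.000, a3=0.000, a4=1.210, a5=0.000, a0=1.210; τ=−ln(0.1709)/1.210=1.460 → t=5.527; u2·a0=0.4954·1.210=0.599; a1+…+a3=0.000 < 0.599 ≤ a1+…+a4=1.210 → R4 fires; S=11 M=0 A=16 X=11
Draw 14: a1=0.000, a2=0.000, a3=0.000, a4=1.331, a5=0.000, a0=1.331; τ=−ln(0.2532)/1.331=1.032 → t=6.559; u2·a0=0.0022·1.331=0.003; a1+…+a3=0.000 < 0.003 ≤ a1+…+a4=1.331 → R4 fires; S=11 M=0 A=17 X=12
Draw 15: a1=0.000, a2=0.000, a3=0.000, a4=1.452, a5=0.000, a0=1.452; τ=−ln(0.2611)/1.452=0.925 → t=7.484 > T=7.4: stop.
X first becomes ≥ 11 when it reaches 11 at the event at t=5.527.

Threshold first reached at t = 5.527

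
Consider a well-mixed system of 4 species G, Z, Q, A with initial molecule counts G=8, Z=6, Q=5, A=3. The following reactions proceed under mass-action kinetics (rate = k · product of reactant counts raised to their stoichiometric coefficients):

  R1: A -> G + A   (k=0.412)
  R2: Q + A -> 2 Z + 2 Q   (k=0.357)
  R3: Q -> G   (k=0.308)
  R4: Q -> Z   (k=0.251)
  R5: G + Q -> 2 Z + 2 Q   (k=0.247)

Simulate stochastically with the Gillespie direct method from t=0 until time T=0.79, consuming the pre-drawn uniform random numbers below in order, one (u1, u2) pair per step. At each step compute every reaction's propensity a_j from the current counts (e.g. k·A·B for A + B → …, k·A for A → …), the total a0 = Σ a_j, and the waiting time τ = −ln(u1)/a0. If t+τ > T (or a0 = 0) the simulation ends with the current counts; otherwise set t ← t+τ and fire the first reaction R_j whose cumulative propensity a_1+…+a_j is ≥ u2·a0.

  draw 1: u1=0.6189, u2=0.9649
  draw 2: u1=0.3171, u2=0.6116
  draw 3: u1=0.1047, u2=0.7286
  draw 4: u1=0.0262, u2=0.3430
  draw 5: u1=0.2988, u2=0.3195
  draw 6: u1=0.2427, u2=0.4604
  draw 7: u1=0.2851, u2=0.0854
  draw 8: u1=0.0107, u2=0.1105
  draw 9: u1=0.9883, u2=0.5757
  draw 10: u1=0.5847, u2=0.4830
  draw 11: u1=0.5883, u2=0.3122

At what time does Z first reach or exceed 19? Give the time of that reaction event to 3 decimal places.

t=0.000: G=8 Z=6 Q=5 A=3
Draw 1: a1=1.236, a2=5.355, a3=1.540, a4=1.255, a5=9.880, a0=19.266; τ=−ln(0.6189)/19.266=0.025 → t=0.025; u2·a0=0.9649·19.266=18.590; a1+…+a4=9.386 < 18.590 ≤ a1+…+a5=19.266 → R5 fires; G=7 Z=8 Q=6 A=3
Draw 2: a1=1.236, a2=6.426, a3=1.848, a4=1.506, a5=10.374, a0=21.390; τ=−ln(0.3171)/21.390=0.054 → t=0.079; u2·a0=0.6116·21.390=13.082; a1+…+a4=11.016 < 13.082 ≤ a1+…+a5=21.390 → R5 fires; G=6 Z=10 Q=7 A=3
Draw 3: a1=1.236, a2=7.497, a3=2.156, a4=1.757, a5=10.374, a0=23.020; τ=−ln(0.1047)/23.020=0.098 → t=0.177; u2·a0=0.7286·23.020=16.772; a1+…+a4=12.646 < 16.772 ≤ a1+…+a5=23.020 → R5 fires; G=5 Z=12 Q=8 A=3
Draw 4: a1=1.236, a2=8.568, a3=2.464, a4=2.008, a5=9.880, a0=24.156; τ=−ln(0.0262)/24.156=0.151 → t=0.327; u2·a0=0.3430·24.156=8.286; a1=1.236 < 8.286 ≤ a1+a2=9.804 → R2 fires; G=5 Z=14 Q=9 A=2
Draw 5: a1=0.824, a2=6.426, a3=2.772, a4=2.259, a5=11.115, a0=23.396; τ=−ln(0.2988)/23.396=0.052 → t=0.379; u2·a0=0.3195·23.396=7.475; a1+a2=7.250 < 7.475 ≤ a1+…+a3=10.022 → R3 fires; G=6 Z=14 Q=8 A=2
Draw 6: a1=0.824, a2=5.712, a3=2.464, a4=2.008, a5=11.856, a0=22.864; τ=−ln(0.2427)/22.864=0.062 → t=0.441; u2·a0=0.4604·22.864=10.527; a1+…+a3=9.000 < 10.527 ≤ a1+…+a4=11.008 → R4 fires; G=6 Z=15 Q=7 A=2
Draw 7: a1=0.824, a2=4.998, a3=2.156, a4=1.757, a5=10.374, a0=20.109; τ=−ln(0.2851)/20.109=0.062 → t=0.503; u2·a0=0.0854·20.109=1.717; a1=0.824 < 1.717 ≤ a1+a2=5.822 → R2 fires; G=6 Z=17 Q=8 A=1
Draw 8: a1=0.412, a2=2.856, a3=2.464, a4=2.008, a5=11.856, a0=19.596; τ=−ln(0.0107)/19.596=0.232 → t=0.735; u2·a0=0.1105·19.596=2.165; a1=0.412 < 2.165 ≤ a1+a2=3.268 → R2 fires; G=6 Z=19 Q=9 A=0
Draw 9: a1=0.000, a2=0.000, a3=2.772, a4=2.259, a5=13.338, a0=18.369; τ=−ln(0.9883)/18.369=0.001 → t=0.736; u2·a0=0.5757·18.369=10.575; a1+…+a4=5.031 < 10.575 ≤ a1+…+a5=18.369 → R5 fires; G=5 Z=21 Q=10 A=0
Draw 10: a1=0.000, a2=0.000, a3=3.080, a4=2.510, a5=12.350, a0=17.940; τ=−ln(0.5847)/17.940=0.030 → t=0.765; u2·a0=0.4830·17.940=8.665; a1+…+a4=5.590 < 8.665 ≤ a1+…+a5=17.940 → R5 fires; G=4 Z=23 Q=11 A=0
Draw 11: a1=0.000, a2=0.000, a3=3.388, a4=2.761, a5=10.868, a0=17.017; τ=−ln(0.5883)/17.017=0.031 → t=0.797 > T=0.79: stop.
Z first becomes ≥ 19 when it reaches 19 at the event at t=0.735.

Threshold first reached at t = 0.735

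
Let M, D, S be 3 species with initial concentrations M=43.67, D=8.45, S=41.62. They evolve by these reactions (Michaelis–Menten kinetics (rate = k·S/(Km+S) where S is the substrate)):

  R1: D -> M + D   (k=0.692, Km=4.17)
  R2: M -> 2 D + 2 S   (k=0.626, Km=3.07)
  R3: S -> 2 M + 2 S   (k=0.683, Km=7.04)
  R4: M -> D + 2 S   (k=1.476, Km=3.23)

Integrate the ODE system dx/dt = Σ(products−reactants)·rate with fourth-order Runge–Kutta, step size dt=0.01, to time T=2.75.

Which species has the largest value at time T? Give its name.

Dominant species at T: S

RK4 with dt=0.01: 275 steps to T=2.75. Trajectory (selected grid times):
t=0.00: M=43.67 D=8.45 S=41.62
t=0.31: M=43.57 D=9.24 S=43.02
t=0.61: M=43.48 D=10.00 S=44.37
t=0.92: M=43.39 D=10.79 S=45.77
t=1.22: M=43.31 D=11.55 S=47.12
t=1.53: M=43.23 D=12.34 S=48.52
t=1.83: M=43.16 D=13.10 S=49.87
t=2.14: M=43.09 D=13.89 S=51.27
t=2.44: M=43.03 D=14.65 S=52.63
t=2.75: M=42.96 D=15.44 S=54.03
At T=2.75: M=42.96 D=15.44 S=54.03; the largest is S.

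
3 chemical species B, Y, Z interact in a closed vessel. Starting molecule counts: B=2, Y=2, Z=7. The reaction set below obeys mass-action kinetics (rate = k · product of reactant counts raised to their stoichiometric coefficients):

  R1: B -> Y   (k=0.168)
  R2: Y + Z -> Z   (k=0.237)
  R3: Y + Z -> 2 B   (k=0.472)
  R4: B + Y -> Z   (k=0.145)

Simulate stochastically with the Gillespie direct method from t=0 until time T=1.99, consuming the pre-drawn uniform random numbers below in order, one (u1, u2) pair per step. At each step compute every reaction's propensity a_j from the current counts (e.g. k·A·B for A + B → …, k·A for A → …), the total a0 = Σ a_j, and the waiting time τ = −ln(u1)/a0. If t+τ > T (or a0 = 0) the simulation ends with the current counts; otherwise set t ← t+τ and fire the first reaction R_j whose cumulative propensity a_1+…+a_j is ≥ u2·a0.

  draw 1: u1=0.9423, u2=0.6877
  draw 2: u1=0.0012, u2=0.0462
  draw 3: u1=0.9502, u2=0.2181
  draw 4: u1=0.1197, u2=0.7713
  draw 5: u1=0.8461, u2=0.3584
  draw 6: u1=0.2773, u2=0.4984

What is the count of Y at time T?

t=0.000: B=2 Y=2 Z=7
Draw 1: a1=0.336, a2=3.318, a3=6.608, a4=0.580, a0=10.842; τ=−ln(0.9423)/10.842=0.005 → t=0.005; u2·a0=0.6877·10.842=7.456; a1+a2=3.654 < 7.456 ≤ a1+…+a3=10.262 → R3 fires; B=4 Y=1 Z=6
Draw 2: a1=0.672, a2=1.422, a3=2.832, a4=0.580, a0=5.506; τ=−ln(0.0012)/5.506=1.221 → t=1.227; u2·a0=0.0462·5.506=0.254 ≤ a1=0.672 → R1 fires; B=3 Y=2 Z=6
Draw 3: a1=0.504, a2=2.844, a3=5.664, a4=0.870, a0=9.882; τ=−ln(0.9502)/9.882=0.005 → t=1.232; u2·a0=0.2181·9.882=2.155; a1=0.504 < 2.155 ≤ a1+a2=3.348 → R2 fires; B=3 Y=1 Z=6
Draw 4: a1=0.504, a2=1.422, a3=2.832, a4=0.435, a0=5.193; τ=−ln(0.1197)/5.193=0.409 → t=1.641; u2·a0=0.7713·5.193=4.005; a1+a2=1.926 < 4.005 ≤ a1+…+a3=4.758 → R3 fires; B=5 Y=0 Z=5
Draw 5: a1=0.840, a2=0.000, a3=0.000, a4=0.000, a0=0.840; τ=−ln(0.8461)/0.840=0.199 → t=1.840; u2·a0=0.3584·0.840=0.301 ≤ a1=0.840 → R1 fires; B=4 Y=1 Z=5
Draw 6: a1=0.672, a2=1.185, a3=2.360, a4=0.580, a0=4.797; τ=−ln(0.2773)/4.797=0.267 → t=2.107 > T=1.99: stop.
Read off Y at T=1.99: 1

Y at T = 1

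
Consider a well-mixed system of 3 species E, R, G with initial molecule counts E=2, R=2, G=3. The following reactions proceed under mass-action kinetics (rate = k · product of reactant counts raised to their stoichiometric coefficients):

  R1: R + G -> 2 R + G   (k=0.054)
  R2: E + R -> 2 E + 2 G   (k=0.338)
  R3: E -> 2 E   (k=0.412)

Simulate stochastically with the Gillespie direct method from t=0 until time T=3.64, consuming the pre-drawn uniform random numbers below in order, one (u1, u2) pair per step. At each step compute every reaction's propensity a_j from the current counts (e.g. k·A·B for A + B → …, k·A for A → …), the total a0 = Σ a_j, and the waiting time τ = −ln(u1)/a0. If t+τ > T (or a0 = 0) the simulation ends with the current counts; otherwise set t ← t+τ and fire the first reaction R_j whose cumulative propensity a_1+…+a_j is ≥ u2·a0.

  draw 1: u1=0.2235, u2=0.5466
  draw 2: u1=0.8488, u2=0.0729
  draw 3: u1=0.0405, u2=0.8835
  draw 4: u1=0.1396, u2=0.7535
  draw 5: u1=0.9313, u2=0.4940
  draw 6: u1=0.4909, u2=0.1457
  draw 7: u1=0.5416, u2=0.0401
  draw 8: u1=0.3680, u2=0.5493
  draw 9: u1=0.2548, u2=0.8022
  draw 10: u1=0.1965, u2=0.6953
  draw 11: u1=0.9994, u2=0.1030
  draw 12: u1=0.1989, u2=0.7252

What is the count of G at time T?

G at T = 9

t=0.000: E=2 R=2 G=3
Draw 1: a1=0.324, a2=1.352, a3=0.824, a0=2.500; τ=−ln(0.2235)/2.500=0.599 → t=0.599; u2·a0=0.5466·2.500=1.366; a1=0.324 < 1.366 ≤ a1+a2=1.676 → R2 fires; E=3 R=1 G=5
Draw 2: a1=0.270, a2=1.014, a3=1.236, a0=2.520; τ=−ln(0.8488)/2.520=0.065 → t=0.664; u2·a0=0.0729·2.520=0.184 ≤ a1=0.270 → R1 fires; E=3 R=2 G=5
Draw 3: a1=0.540, a2=2.028, a3=1.236, a0=3.804; τ=−ln(0.0405)/3.804=0.843 → t=1.507; u2·a0=0.8835·3.804=3.361; a1+a2=2.568 < 3.361 ≤ a1+…+a3=3.804 → R3 fires; E=4 R=2 G=5
Draw 4: a1=0.540, a2=2.704, a3=1.648, a0=4.892; τ=−ln(0.1396)/4.892=0.402 → t=1.910; u2·a0=0.7535·4.892=3.686; a1+a2=3.244 < 3.686 ≤ a1+…+a3=4.892 → R3 fires; E=5 R=2 G=5
Draw 5: a1=0.540, a2=3.380, a3=2.060, a0=5.980; τ=−ln(0.9313)/5.980=0.012 → t=1.922; u2·a0=0.4940·5.980=2.954; a1=0.540 < 2.954 ≤ a1+a2=3.920 → R2 fires; E=6 R=1 G=7
Draw 6: a1=0.378, a2=2.028, a3=2.472, a0=4.878; τ=−ln(0.4909)/4.878=0.146 → t=2.068; u2·a0=0.1457·4.878=0.711; a1=0.378 < 0.711 ≤ a1+a2=2.406 → R2 fires; E=7 R=0 G=9
Draw 7: a1=0.000, a2=0.000, a3=2.884, a0=2.884; τ=−ln(0.5416)/2.884=0.213 → t=2.280; u2·a0=0.0401·2.884=0.116; a1+a2=0.000 < 0.116 ≤ a1+…+a3=2.884 → R3 fires; E=8 R=0 G=9
Draw 8: a1=0.000, a2=0.000, a3=3.296, a0=3.296; τ=−ln(0.3680)/3.296=0.303 → t=2.583; u2·a0=0.5493·3.296=1.810; a1+a2=0.000 < 1.810 ≤ a1+…+a3=3.296 → R3 fires; E=9 R=0 G=9
Draw 9: a1=0.000, a2=0.000, a3=3.708, a0=3.708; τ=−ln(0.2548)/3.708=0.369 → t=2.952; u2·a0=0.8022·3.708=2.975; a1+a2=0.000 < 2.975 ≤ a1+…+a3=3.708 → R3 fires; E=10 R=0 G=9
Draw 10: a1=0.000, a2=0.000, a3=4.120, a0=4.120; τ=−ln(0.1965)/4.120=0.395 → t=3.347; u2·a0=0.6953·4.120=2.865; a1+a2=0.000 < 2.865 ≤ a1+…+a3=4.120 → R3 fires; E=11 R=0 G=9
Draw 11: a1=0.000, a2=0.000, a3=4.532, a0=4.532; τ=−ln(0.9994)/4.532=0.000 → t=3.347; u2·a0=0.1030·4.532=0.467; a1+a2=0.000 < 0.467 ≤ a1+…+a3=4.532 → R3 fires; E=12 R=0 G=9
Draw 12: a1=0.000, a2=0.000, a3=4.944, a0=4.944; τ=−ln(0.1989)/4.944=0.327 → t=3.674 > T=3.64: stop.
Read off G at T=3.64: 9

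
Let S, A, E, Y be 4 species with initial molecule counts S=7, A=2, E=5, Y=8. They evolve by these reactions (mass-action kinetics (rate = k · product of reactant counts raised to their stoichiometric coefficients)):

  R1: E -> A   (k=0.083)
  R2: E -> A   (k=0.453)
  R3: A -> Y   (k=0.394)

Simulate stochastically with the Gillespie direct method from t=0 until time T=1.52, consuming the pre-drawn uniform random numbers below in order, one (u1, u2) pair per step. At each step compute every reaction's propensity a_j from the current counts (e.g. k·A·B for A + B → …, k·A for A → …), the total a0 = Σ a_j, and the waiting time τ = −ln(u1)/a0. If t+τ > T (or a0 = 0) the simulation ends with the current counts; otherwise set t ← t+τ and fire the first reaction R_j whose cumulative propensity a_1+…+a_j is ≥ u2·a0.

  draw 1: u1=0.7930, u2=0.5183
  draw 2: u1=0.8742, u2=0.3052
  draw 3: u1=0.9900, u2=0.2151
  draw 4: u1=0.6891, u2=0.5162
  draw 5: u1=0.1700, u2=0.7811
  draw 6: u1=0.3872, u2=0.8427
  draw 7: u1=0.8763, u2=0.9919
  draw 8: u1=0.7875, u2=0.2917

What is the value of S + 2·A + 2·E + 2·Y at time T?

Value at T = 37

Check how each reaction changes W = S + 2·A + 2·E + 2·Y (weight of products minus weight of reactants):
R1: E -> A: (2·1) − (2·1) = 2 − 2 = 0
R2: E -> A: (2·1) − (2·1) = 2 − 2 = 0
R3: A -> Y: (2·1) − (2·1) = 2 − 2 = 0
Every reaction leaves W unchanged, so W is conserved and no simulation is needed: W(T) = W(0) = 7 + 2·2 + 2·5 + 2·8 = 37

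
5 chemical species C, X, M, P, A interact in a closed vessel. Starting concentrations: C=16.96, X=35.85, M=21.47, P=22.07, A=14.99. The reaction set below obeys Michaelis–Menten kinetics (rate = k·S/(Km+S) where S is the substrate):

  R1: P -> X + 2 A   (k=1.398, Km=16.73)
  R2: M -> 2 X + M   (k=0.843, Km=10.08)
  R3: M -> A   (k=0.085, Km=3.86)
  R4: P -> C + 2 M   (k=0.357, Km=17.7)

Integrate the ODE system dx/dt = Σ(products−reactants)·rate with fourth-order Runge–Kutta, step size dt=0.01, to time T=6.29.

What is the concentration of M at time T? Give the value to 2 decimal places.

RK4 with dt=0.01: 629 steps to T=6.29. Trajectory (selected grid times):
t=0.00: C=16.96 X=35.85 M=21.47 P=22.07 A=14.99
t=0.70: C=17.10 X=37.21 M=21.69 P=21.38 A=16.15
t=1.40: C=17.23 X=38.56 M=21.92 P=20.70 A=17.29
t=2.10: C=17.37 X=39.91 M=22.13 P=20.03 A=18.41
t=2.80: C=17.50 X=41.25 M=22.35 P=19.37 A=19.52
t=3.49: C=17.63 X=42.56 M=22.55 P=18.73 A=20.60
t=4.19: C=17.75 X=43.89 M=22.75 P=18.09 A=21.67
t=4.89: C=17.88 X=45.22 M=22.95 P=17.46 A=22.73
t=5.59: C=18.00 X=46.53 M=23.15 P=16.84 A=23.77
t=6.29: C=18.12 X=47.84 M=23.34 P=16.23 A=24.80
Read off M at T=6.29: 23.34

M at T = 23.34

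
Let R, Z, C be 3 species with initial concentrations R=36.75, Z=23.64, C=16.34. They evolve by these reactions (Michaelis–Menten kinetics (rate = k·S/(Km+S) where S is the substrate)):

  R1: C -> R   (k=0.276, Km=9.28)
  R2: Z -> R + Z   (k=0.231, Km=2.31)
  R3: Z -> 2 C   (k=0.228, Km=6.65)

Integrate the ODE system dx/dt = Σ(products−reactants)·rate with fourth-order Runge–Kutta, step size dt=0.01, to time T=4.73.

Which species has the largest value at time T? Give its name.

Dominant species at T: R

RK4 with dt=0.01: 473 steps to T=4.73. Trajectory (selected grid times):
t=0.00: R=36.75 Z=23.64 C=16.34
t=0.53: R=36.95 Z=23.55 C=16.44
t=1.05: R=37.16 Z=23.45 C=16.53
t=1.58: R=37.36 Z=23.36 C=16.62
t=2.10: R=37.56 Z=23.27 C=16.71
t=2.63: R=37.77 Z=23.17 C=16.81
t=3.15: R=37.97 Z=23.08 C=16.90
t=3.68: R=38.18 Z=22.99 C=16.99
t=4.20: R=38.38 Z=22.90 C=17.08
t=4.73: R=38.58 Z=22.80 C=17.18
At T=4.73: R=38.58 Z=22.80 C=17.18; the largest is R.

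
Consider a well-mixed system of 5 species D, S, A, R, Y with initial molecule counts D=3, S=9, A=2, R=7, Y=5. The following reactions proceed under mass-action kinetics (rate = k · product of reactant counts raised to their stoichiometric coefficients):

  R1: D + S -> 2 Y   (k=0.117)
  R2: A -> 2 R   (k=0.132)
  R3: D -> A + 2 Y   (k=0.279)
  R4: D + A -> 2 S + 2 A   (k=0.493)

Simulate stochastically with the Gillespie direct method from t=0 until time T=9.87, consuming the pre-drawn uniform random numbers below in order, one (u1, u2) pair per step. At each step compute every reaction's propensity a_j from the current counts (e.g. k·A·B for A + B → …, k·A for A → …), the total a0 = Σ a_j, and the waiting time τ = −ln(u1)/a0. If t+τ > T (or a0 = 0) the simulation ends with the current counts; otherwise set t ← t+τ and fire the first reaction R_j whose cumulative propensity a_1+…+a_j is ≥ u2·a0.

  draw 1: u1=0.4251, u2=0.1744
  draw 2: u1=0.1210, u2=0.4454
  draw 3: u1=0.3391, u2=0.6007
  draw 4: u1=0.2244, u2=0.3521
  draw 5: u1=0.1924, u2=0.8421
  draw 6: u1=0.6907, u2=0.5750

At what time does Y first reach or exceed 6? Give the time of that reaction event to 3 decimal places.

Threshold first reached at t = 0.119

t=0.000: D=3 S=9 A=2 R=7 Y=5
Draw 1: a1=3.159, a2=0.264, a3=0.837, a4=2.958, a0=7.218; τ=−ln(0.4251)/7.218=0.119 → t=0.119; u2·a0=0.1744·7.218=1.259 ≤ a1=3.159 → R1 fires; D=2 S=8 A=2 R=7 Y=7
Draw 2: a1=1.872, a2=0.264, a3=0.558, a4=1.972, a0=4.666; τ=−ln(0.1210)/4.666=0.453 → t=0.571; u2·a0=0.4454·4.666=2.078; a1=1.872 < 2.078 ≤ a1+a2=2.136 → R2 fires; D=2 S=8 A=1 R=9 Y=7
Draw 3: a1=1.872, a2=0.132, a3=0.558, a4=0.986, a0=3.548; τ=−ln(0.3391)/3.548=0.305 → t=0.876; u2·a0=0.6007·3.548=2.131; a1+a2=2.004 < 2.131 ≤ a1+…+a3=2.562 → R3 fires; D=1 S=8 A=2 R=9 Y=9
Draw 4: a1=0.936, a2=0.264, a3=0.279, a4=0.986, a0=2.465; τ=−ln(0.2244)/2.465=0.606 → t=1.482; u2·a0=0.3521·2.465=0.868 ≤ a1=0.936 → R1 fires; D=0 S=7 A=2 R=9 Y=11
Draw 5: a1=0.000, a2=0.264, a3=0.000, a4=0.000, a0=0.264; τ=−ln(0.1924)/0.264=6.243 → t=7.725; u2·a0=0.8421·0.264=0.222; a1=0.000 < 0.222 ≤ a1+a2=0.264 → R2 fires; D=0 S=7 A=1 R=11 Y=11
Draw 6: a1=0.000, a2=0.132, a3=0.000, a4=0.000, a0=0.132; τ=−ln(0.6907)/0.132=2.803 → t=10.529 > T=9.87: stop.
Y first becomes ≥ 6 when it reaches 7 at the event at t=0.119.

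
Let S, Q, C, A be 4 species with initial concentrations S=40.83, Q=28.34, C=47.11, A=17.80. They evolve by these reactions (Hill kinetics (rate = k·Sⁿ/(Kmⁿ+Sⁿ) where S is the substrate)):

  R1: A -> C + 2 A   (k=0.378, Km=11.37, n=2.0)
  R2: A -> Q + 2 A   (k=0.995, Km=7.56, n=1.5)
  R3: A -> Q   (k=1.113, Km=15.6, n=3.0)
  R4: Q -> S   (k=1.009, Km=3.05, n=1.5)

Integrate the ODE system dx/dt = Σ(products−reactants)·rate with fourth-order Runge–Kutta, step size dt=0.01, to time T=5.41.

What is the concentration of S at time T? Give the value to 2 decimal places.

S at T = 46.11

RK4 with dt=0.01: 541 steps to T=5.41. Trajectory (selected grid times):
t=0.00: S=40.83 Q=28.34 C=47.11 A=17.80
t=0.60: S=41.41 Q=28.63 C=47.27 A=18.03
t=1.20: S=42.00 Q=28.92 C=47.43 A=18.25
t=1.80: S=42.59 Q=29.22 C=47.60 A=18.48
t=2.40: S=43.17 Q=29.53 C=47.76 A=18.69
t=3.01: S=43.77 Q=29.85 C=47.93 A=18.92
t=3.61: S=44.35 Q=30.17 C=48.10 A=19.13
t=4.21: S=44.94 Q=30.50 C=48.27 A=19.34
t=4.81: S=45.53 Q=30.83 C=48.44 A=19.55
t=5.41: S=46.11 Q=31.17 C=48.61 A=19.76
Read off S at T=5.41: 46.11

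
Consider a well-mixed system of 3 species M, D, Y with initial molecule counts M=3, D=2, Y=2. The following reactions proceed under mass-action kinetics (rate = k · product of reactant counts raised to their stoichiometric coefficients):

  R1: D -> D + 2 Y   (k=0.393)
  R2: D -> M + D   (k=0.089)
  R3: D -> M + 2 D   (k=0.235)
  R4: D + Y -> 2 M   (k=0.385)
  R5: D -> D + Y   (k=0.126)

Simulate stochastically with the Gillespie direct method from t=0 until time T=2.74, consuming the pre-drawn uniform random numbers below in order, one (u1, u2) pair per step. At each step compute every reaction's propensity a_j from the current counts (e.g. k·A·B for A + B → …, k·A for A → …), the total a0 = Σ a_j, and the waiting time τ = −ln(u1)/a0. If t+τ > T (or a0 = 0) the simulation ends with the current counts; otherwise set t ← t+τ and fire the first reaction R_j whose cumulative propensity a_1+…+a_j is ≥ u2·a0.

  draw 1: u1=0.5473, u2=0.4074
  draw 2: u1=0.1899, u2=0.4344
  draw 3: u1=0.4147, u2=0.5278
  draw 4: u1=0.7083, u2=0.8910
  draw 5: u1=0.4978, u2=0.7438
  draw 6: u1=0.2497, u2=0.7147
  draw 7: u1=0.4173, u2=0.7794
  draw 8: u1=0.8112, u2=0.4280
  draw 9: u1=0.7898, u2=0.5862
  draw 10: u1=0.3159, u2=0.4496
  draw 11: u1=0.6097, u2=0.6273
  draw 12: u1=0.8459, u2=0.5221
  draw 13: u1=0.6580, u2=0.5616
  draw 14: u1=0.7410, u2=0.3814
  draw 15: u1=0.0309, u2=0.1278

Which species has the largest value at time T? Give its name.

Dominant species at T: M

t=0.000: M=3 D=2 Y=2
Draw 1: a1=0.786, a2=0.178, a3=0.470, a4=1.540, a5=0.252, a0=3.226; τ=−ln(0.5473)/3.226=0.187 → t=0.187; u2·a0=0.4074·3.226=1.314; a1+a2=0.964 < 1.314 ≤ a1+…+a3=1.434 → R3 fires; M=4 D=3 Y=2
Draw 2: a1=1.179, a2=0.267, a3=0.705, a4=2.310, a5=0.378, a0=4.839; τ=−ln(0.1899)/4.839=0.343 → t=0.530; u2·a0=0.4344·4.839=2.102; a1+a2=1.446 < 2.102 ≤ a1+…+a3=2.151 → R3 fires; M=5 D=4 Y=2
Draw 3: a1=1.572, a2=0.356, a3=0.940, a4=3.080, a5=0.504, a0=6.452; τ=−ln(0.4147)/6.452=0.136 → t=0.667; u2·a0=0.5278·6.452=3.405; a1+…+a3=2.868 < 3.405 ≤ a1+…+a4=5.948 → R4 fires; M=7 D=3 Y=1
Draw 4: a1=1.179, a2=0.267, a3=0.705, a4=1.155, a5=0.378, a0=3.684; τ=−ln(0.7083)/3.684=0.094 → t=0.760; u2·a0=0.8910·3.684=3.282; a1+…+a3=2.151 < 3.282 ≤ a1+…+a4=3.306 → R4 fires; M=9 D=2 Y=0
Draw 5: a1=0.786, a2=0.178, a3=0.470, a4=0.000, a5=0.252, a0=1.686; τ=−ln(0.4978)/1.686=0.414 → t=1.174; u2·a0=0.7438·1.686=1.254; a1+a2=0.964 < 1.254 ≤ a1+…+a3=1.434 → R3 fires; M=10 D=3 Y=0
Draw 6: a1=1.179, a2=0.267, a3=0.705, a4=0.000, a5=0.378, a0=2.529; τ=−ln(0.2497)/2.529=0.549 → t=1.723; u2·a0=0.7147·2.529=1.807; a1+a2=1.446 < 1.807 ≤ a1+…+a3=2.151 → R3 fires; M=11 D=4 Y=0
Draw 7: a1=1.572, a2=0.356, a3=0.940, a4=0.000, a5=0.504, a0=3.372; τ=−ln(0.4173)/3.372=0.259 → t=1.982; u2·a0=0.7794·3.372=2.628; a1+a2=1.928 < 2.628 ≤ a1+…+a3=2.868 → R3 fires; M=12 D=5 Y=0
Draw 8: a1=1.965, a2=0.445, a3=1.175, a4=0.000, a5=0.630, a0=4.215; τ=−ln(0.8112)/4.215=0.050 → t=2.031; u2·a0=0.4280·4.215=1.804 ≤ a1=1.965 → R1 fires; M=12 D=5 Y=2
Draw 9: a1=1.965, a2=0.445, a3=1.175, a4=3.850, a5=0.630, a0=8.065; τ=−ln(0.7898)/8.065=0.029 → t=2.061; u2·a0=0.5862·8.065=4.728; a1+…+a3=3.585 < 4.728 ≤ a1+…+a4=7.435 → R4 fires; M=14 D=4 Y=1
Draw 10: a1=1.572, a2=0.356, a3=0.940, a4=1.540, a5=0.504, a0=4.912; τ=−ln(0.3159)/4.912=0.235 → t=2.295; u2·a0=0.4496·4.912=2.208; a1+a2=1.928 < 2.208 ≤ a1+…+a3=2.868 → R3 fires; M=15 D=5 Y=1
Draw 11: a1=1.965, a2=0.445, a3=1.175, a4=1.925, a5=0.630, a0=6.140; τ=−ln(0.6097)/6.140=0.081 → t=2.376; u2·a0=0.6273·6.140=3.852; a1+…+a3=3.585 < 3.852 ≤ a1+…+a4=5.510 → R4 fires; M=17 D=4 Y=0
Draw 12: a1=1.572, a2=0.356, a3=0.940, a4=0.000, a5=0.504, a0=3.372; τ=−ln(0.8459)/3.372=0.050 → t=2.425; u2·a0=0.5221·3.372=1.761; a1=1.572 < 1.761 ≤ a1+a2=1.928 → R2 fires; M=18 D=4 Y=0
Draw 13: a1=1.572, a2=0.356, a3=0.940, a4=0.000, a5=0.504, a0=3.372; τ=−ln(0.6580)/3.372=0.124 → t=2.550; u2·a0=0.5616·3.372=1.894; a1=1.572 < 1.894 ≤ a1+a2=1.928 → R2 fires; M=19 D=4 Y=0
Draw 14: a1=1.572, a2=0.356, a3=0.940, a4=0.000, a5=0.504, a0=3.372; τ=−ln(0.7410)/3.372=0.089 → t=2.638; u2·a0=0.3814·3.372=1.286 ≤ a1=1.572 → R1 fires; M=19 D=4 Y=2
Draw 15: a1=1.572, a2=0.356, a3=0.940, a4=3.080, a5=0.504, a0=6.452; τ=−ln(0.0309)/6.452=0.539 → t=3.177 > T=2.74: stop.
At T=2.74: M=19 D=4 Y=2; the largest is M.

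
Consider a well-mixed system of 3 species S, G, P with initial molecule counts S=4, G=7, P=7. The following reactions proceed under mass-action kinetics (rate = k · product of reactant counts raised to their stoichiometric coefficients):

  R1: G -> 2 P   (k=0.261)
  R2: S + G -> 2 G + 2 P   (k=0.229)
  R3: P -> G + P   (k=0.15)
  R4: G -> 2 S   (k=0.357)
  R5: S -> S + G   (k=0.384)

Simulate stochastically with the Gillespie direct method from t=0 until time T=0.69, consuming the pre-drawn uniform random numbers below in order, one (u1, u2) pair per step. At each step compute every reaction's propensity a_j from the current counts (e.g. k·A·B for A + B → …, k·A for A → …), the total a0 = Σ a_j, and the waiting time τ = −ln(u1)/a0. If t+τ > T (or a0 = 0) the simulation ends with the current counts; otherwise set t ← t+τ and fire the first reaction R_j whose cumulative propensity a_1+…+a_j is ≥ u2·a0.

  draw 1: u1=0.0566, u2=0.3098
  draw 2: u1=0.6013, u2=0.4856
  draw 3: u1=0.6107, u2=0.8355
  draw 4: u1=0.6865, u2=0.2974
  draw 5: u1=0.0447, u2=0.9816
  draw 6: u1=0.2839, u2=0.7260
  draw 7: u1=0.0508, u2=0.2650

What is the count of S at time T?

S at T = 5

t=0.000: S=4 G=7 P=7
Draw 1: a1=1.827, a2=6.412, a3=1.050, a4=2.499, a5=1.536, a0=13.324; τ=−ln(0.0566)/13.324=0.216 → t=0.216; u2·a0=0.3098·13.324=4.128; a1=1.827 < 4.128 ≤ a1+a2=8.239 → R2 fires; S=3 G=8 P=9
Draw 2: a1=2.088, a2=5.496, a3=1.350, a4=2.856, a5=1.152, a0=12.942; τ=−ln(0.6013)/12.942=0.039 → t=0.255; u2·a0=0.4856·12.942=6.285; a1=2.088 < 6.285 ≤ a1+a2=7.584 → R2 fires; S=2 G=9 P=11
Draw 3: a1=2.349, a2=4.122, a3=1.650, a4=3.213, a5=0.768, a0=12.102; τ=−ln(0.6107)/12.102=0.041 → t=0.296; u2·a0=0.8355·12.102=10.111; a1+…+a3=8.121 < 10.111 ≤ a1+…+a4=11.334 → R4 fires; S=4 G=8 P=11
Draw 4: a1=2.088, a2=7.328, a3=1.650, a4=2.856, a5=1.536, a0=15.458; τ=−ln(0.6865)/15.458=0.024 → t=0.320; u2·a0=0.2974·15.458=4.597; a1=2.088 < 4.597 ≤ a1+a2=9.416 → R2 fires; S=3 G=9 P=13
Draw 5: a1=2.349, a2=6.183, a3=1.950, a4=3.213, a5=1.152, a0=14.847; τ=−ln(0.0447)/14.847=0.209 → t=0.529; u2·a0=0.9816·14.847=14.574; a1+…+a4=13.695 < 14.574 ≤ a1+…+a5=14.847 → R5 fires; S=3 G=10 P=13
Draw 6: a1=2.610, a2=6.870, a3=1.950, a4=3.570, a5=1.152, a0=16.152; τ=−ln(0.2839)/16.152=0.078 → t=0.607; u2·a0=0.7260·16.152=11.726; a1+…+a3=11.430 < 11.726 ≤ a1+…+a4=15.000 → R4 fires; S=5 G=9 P=13
Draw 7: a1=2.349, a2=10.305, a3=1.950, a4=3.213, a5=1.920, a0=19.737; τ=−ln(0.0508)/19.737=0.151 → t=0.758 > T=0.69: stop.
Read off S at T=0.69: 5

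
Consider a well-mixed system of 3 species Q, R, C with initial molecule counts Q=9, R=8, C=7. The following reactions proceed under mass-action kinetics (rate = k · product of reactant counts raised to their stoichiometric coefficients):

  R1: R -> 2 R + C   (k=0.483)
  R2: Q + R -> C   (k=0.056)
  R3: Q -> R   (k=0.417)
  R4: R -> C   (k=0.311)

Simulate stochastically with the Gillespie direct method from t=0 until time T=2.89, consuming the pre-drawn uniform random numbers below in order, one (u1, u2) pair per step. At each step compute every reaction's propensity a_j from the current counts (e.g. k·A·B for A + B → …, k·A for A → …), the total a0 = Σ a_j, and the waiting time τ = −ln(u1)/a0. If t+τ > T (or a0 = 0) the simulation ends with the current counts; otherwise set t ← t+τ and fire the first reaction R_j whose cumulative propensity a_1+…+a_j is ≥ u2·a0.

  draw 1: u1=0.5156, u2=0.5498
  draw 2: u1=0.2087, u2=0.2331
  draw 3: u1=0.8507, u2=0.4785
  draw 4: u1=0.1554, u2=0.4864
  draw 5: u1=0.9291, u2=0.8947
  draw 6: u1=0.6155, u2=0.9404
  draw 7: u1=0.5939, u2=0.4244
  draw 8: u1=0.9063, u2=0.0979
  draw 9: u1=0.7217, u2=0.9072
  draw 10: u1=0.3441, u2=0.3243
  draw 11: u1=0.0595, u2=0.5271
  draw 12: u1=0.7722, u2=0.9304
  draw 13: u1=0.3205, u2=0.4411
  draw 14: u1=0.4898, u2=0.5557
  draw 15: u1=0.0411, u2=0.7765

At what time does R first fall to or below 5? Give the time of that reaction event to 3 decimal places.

Threshold first reached at t = 0.363

t=0.000: Q=9 R=8 C=7
Draw 1: a1=3.864, a2=4.032, a3=3.753, a4=2.488, a0=14.137; τ=−ln(0.5156)/14.137=0.047 → t=0.047; u2·a0=0.5498·14.137=7.773; a1=3.864 < 7.773 ≤ a1+a2=7.896 → R2 fires; Q=8 R=7 C=8
Draw 2: a1=3.381, a2=3.136, a3=3.336, a4=2.177, a0=12.030; τ=−ln(0.2087)/12.030=0.130 → t=0.177; u2·a0=0.2331·12.030=2.804 ≤ a1=3.381 → R1 fires; Q=8 R=8 C=9
Draw 3: a1=3.864, a2=3.584, a3=3.336, a4=2.488, a0=13.272; τ=−ln(0.8507)/13.272=0.012 → t=0.189; u2·a0=0.4785·13.272=6.351; a1=3.864 < 6.351 ≤ a1+a2=7.448 → R2 fires; Q=7 R=7 C=10
Draw 4: a1=3.381, a2=2.744, a3=2.919, a4=2.177, a0=11.221; τ=−ln(0.1554)/11.221=0.166 → t=0.355; u2·a0=0.4864·11.221=5.458; a1=3.381 < 5.458 ≤ a1+a2=6.125 → R2 fires; Q=6 R=6 C=11
Draw 5: a1=2.898, a2=2.016, a3=2.502, a4=1.866, a0=9.282; τ=−ln(0.9291)/9.282=0.008 → t=0.363; u2·a0=0.8947·9.282=8.305; a1+…+a3=7.416 < 8.305 ≤ a1+…+a4=9.282 → R4 fires; Q=6 R=5 C=12
Draw 6: a1=2.415, a2=1.680, a3=2.502, a4=1.555, a0=8.152; τ=−ln(0.6155)/8.152=0.060 → t=0.423; u2·a0=0.9404·8.152=7.666; a1+…+a3=6.597 < 7.666 ≤ a1+…+a4=8.152 → R4 fires; Q=6 R=4 C=13
Draw 7: a1=1.932, a2=1.344, a3=2.502, a4=1.244, a0=7.022; τ=−ln(0.5939)/7.022=0.074 → t=0.497; u2·a0=0.4244·7.022=2.980; a1=1.932 < 2.980 ≤ a1+a2=3.276 → R2 fires; Q=5 R=3 C=14
Draw 8: a1=1.449, a2=0.840, a3=2.085, a4=0.933, a0=5.307; τ=−ln(0.9063)/5.307=0.019 → t=0.515; u2·a0=0.0979·5.307=0.520 ≤ a1=1.449 → R1 fires; Q=5 R=4 C=15
Draw 9: a1=1.932, a2=1.120, a3=2.085, a4=1.244, a0=6.381; τ=−ln(0.7217)/6.381=0.051 → t=0.567; u2·a0=0.9072·6.381=5.789; a1+…+a3=5.137 < 5.789 ≤ a1+…+a4=6.381 → R4 fires; Q=5 R=3 C=16
Draw 10: a1=1.449, a2=0.840, a3=2.085, a4=0.933, a0=5.307; τ=−ln(0.3441)/5.307=0.201 → t=0.768; u2·a0=0.3243·5.307=1.721; a1=1.449 < 1.721 ≤ a1+a2=2.289 → R2 fires; Q=4 R=2 C=17
Draw 11: a1=0.966, a2=0.448, a3=1.668, a4=0.622, a0=3.704; τ=−ln(0.0595)/3.704=0.762 → t=1.529; u2·a0=0.5271·3.704=1.952; a1+a2=1.414 < 1.952 ≤ a1+…+a3=3.082 → R3 fires; Q=3 R=3 C=17
Draw 12: a1=1.449, a2=0.504, a3=1.251, a4=0.933, a0=4.137; τ=−ln(0.7722)/4.137=0.062 → t=1.592; u2·a0=0.9304·4.137=3.849; a1+…+a3=3.204 < 3.849 ≤ a1+…+a4=4.137 → R4 fires; Q=3 R=2 C=18
Draw 13: a1=0.966, a2=0.336, a3=1.251, a4=0.622, a0=3.175; τ=−ln(0.3205)/3.175=0.358 → t=1.950; u2·a0=0.4411·3.175=1.400; a1+a2=1.302 < 1.400 ≤ a1+…+a3=2.553 → R3 fires; Q=2 R=3 C=18
Draw 14: a1=1.449, a2=0.336, a3=0.834, a4=0.933, a0=3.552; τ=−ln(0.4898)/3.552=0.201 → t=2.151; u2·a0=0.5557·3.552=1.974; a1+a2=1.785 < 1.974 ≤ a1+…+a3=2.619 → R3 fires; Q=1 R=4 C=18
Draw 15: a1=1.932, a2=0.224, a3=0.417, a4=1.244, a0=3.817; τ=−ln(0.0411)/3.817=0.836 → t=2.987 > T=2.89: stop.
R first becomes ≤ 5 when it reaches 5 at the event at t=0.363.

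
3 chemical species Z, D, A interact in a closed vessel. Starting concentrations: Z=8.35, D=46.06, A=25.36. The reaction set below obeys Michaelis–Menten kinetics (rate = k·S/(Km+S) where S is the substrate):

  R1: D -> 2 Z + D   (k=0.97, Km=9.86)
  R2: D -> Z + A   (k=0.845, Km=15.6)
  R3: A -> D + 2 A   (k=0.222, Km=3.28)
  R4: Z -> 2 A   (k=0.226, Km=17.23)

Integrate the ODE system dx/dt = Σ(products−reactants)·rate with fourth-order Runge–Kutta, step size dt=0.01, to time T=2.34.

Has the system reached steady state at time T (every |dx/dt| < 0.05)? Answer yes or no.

Steady state at T: no

RK4 with dt=0.01: 234 steps to T=2.34. Trajectory (selected grid times):
t=0.00: Z=8.35 D=46.06 A=25.36
t=0.26: Z=8.91 D=45.95 A=25.61
t=0.52: Z=9.47 D=45.83 A=25.87
t=0.78: Z=10.03 D=45.72 A=26.13
t=1.04: Z=10.58 D=45.61 A=26.39
t=1.30: Z=11.14 D=45.50 A=26.65
t=1.56: Z=11.69 D=45.38 A=26.91
t=1.82: Z=12.25 D=45.27 A=27.17
t=2.08: Z=12.80 D=45.16 A=27.44
t=2.34: Z=13.35 D=45.05 A=27.70
Rates at T: R1=0.7958, R2=0.6277, R3=0.1985, R4=0.0987
dx/dt at T (Σ net stoichiometry × rate): Z=+2.1206, D=-0.4292, A=+1.0235
Largest |dx/dt| is |+2.1206| (Z) ≥ 0.05 → not steady.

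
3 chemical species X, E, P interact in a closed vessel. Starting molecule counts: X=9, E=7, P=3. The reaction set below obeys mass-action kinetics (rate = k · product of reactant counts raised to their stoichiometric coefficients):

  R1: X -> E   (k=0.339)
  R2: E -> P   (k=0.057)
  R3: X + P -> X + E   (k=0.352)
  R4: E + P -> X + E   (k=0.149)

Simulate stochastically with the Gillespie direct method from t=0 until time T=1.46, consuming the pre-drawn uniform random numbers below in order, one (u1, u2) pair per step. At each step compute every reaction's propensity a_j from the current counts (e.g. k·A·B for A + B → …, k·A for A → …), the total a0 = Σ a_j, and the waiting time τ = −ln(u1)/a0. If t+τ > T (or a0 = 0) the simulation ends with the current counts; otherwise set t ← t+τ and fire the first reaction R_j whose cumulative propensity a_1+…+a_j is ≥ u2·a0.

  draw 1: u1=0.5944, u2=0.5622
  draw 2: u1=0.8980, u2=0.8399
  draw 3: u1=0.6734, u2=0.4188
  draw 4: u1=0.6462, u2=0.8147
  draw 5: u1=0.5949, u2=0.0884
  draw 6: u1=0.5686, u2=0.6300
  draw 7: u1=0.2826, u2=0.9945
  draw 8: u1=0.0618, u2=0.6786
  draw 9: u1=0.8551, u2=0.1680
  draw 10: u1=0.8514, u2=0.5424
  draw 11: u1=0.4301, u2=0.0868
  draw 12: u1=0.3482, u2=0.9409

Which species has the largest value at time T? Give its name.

Dominant species at T: E

t=0.000: X=9 E=7 P=3
Draw 1: a1=3.051, a2=0.399, a3=9.504, a4=3.129, a0=16.083; τ=−ln(0.5944)/16.083=0.032 → t=0.032; u2·a0=0.5622·16.083=9.042; a1+a2=3.450 < 9.042 ≤ a1+…+a3=12.954 → R3 fires; X=9 E=8 P=2
Draw 2: a1=3.051, a2=0.456, a3=6.336, a4=2.384, a0=12.227; τ=−ln(0.8980)/12.227=0.009 → t=0.041; u2·a0=0.8399·12.227=10.269; a1+…+a3=9.843 < 10.269 ≤ a1+…+a4=12.227 → R4 fires; X=10 E=8 P=1
Draw 3: a1=3.390, a2=0.456, a3=3.520, a4=1.192, a0=8.558; τ=−ln(0.6734)/8.558=0.046 → t=0.087; u2·a0=0.4188·8.558=3.584; a1=3.390 < 3.584 ≤ a1+a2=3.846 → R2 fires; X=10 E=7 P=2
Draw 4: a1=3.390, a2=0.399, a3=7.040, a4=2.086, a0=12.915; τ=−ln(0.6462)/12.915=0.034 → t=0.121; u2·a0=0.8147·12.915=10.522; a1+a2=3.789 < 10.522 ≤ a1+…+a3=10.829 → R3 fires; X=10 E=8 P=1
Draw 5: a1=3.390, a2=0.456, a3=3.520, a4=1.192, a0=8.558; τ=−ln(0.5949)/8.558=0.061 → t=0.182; u2·a0=0.0884·8.558=0.757 ≤ a1=3.390 → R1 fires; X=9 E=9 P=1
Draw 6: a1=3.051, a2=0.513, a3=3.168, a4=1.341, a0=8.073; τ=−ln(0.5686)/8.073=0.070 → t=0.252; u2·a0=0.6300·8.073=5.086; a1+a2=3.564 < 5.086 ≤ a1+…+a3=6.732 → R3 fires; X=9 E=10 P=0
Draw 7: a1=3.051, a2=0.570, a3=0.000, a4=0.000, a0=3.621; τ=−ln(0.2826)/3.621=0.349 → t=0.601; u2·a0=0.9945·3.621=3.601; a1=3.051 < 3.601 ≤ a1+a2=3.621 → R2 fires; X=9 E=9 P=1
Draw 8: a1=3.051, a2=0.513, a3=3.168, a4=1.341, a0=8.073; τ=−ln(0.0618)/8.073=0.345 → t=0.946; u2·a0=0.6786·8.073=5.478; a1+a2=3.564 < 5.478 ≤ a1+…+a3=6.732 → R3 fires; X=9 E=10 P=0
Draw 9: a1=3.051, a2=0.570, a3=0.000, a4=0.000, a0=3.621; τ=−ln(0.8551)/3.621=0.043 → t=0.989; u2·a0=0.1680·3.621=0.608 ≤ a1=3.051 → R1 fires; X=8 E=11 P=0
Draw 10: a1=2.712, a2=0.627, a3=0.000, a4=0.000, a0=3.339; τ=−ln(0.8514)/3.339=0.048 → t=1.037; u2·a0=0.5424·3.339=1.811 ≤ a1=2.712 → R1 fires; X=7 E=12 P=0
Draw 11: a1=2.373, a2=0.684, a3=0.000, a4=0.000, a0=3.057; τ=−ln(0.4301)/3.057=0.276 → t=1.313; u2·a0=0.0868·3.057=0.265 ≤ a1=2.373 → R1 fires; X=6 E=13 P=0
Draw 12: a1=2.034, a2=0.741, a3=0.000, a4=0.000, a0=2.775; τ=−ln(0.3482)/2.775=0.380 → t=1.693 > T=1.46: stop.
At T=1.46: X=6 E=13 P=0; the largest is E.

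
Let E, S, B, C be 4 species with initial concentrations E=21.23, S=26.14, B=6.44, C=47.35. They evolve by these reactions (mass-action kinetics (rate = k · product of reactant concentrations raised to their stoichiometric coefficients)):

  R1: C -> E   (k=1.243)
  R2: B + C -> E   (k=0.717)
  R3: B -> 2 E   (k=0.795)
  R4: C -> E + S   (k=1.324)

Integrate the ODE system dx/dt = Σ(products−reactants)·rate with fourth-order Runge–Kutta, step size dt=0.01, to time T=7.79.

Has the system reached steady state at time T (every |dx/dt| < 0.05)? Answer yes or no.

Steady state at T: yes

RK4 with dt=0.01: 779 steps to T=7.79. Trajectory (selected grid times):
t=0.00: E=21.23 S=26.14 B=6.44 C=47.35
t=0.87: E=64.59 S=45.09 B=0.00 C=4.34
t=1.73: E=68.45 S=47.08 B=0.00 C=0.48
t=2.60: E=68.88 S=47.30 B=0.00 C=0.05
t=3.46: E=68.92 S=47.33 B=0.00 C=0.01
t=4.33: E=68.93 S=47.33 B=0.00 C=0.00
t=5.19: E=68.93 S=47.33 B=0.00 C=0.00
t=6.06: E=68.93 S=47.33 B=0.00 C=0.00
t=6.92: E=68.93 S=47.33 B=0.00 C=0.00
t=7.79: E=68.93 S=47.33 B=0.00 C=0.00
Rates at T: R1=0.0000, R2=0.0000, R3=0.0000, R4=0.0000
dx/dt at T (Σ net stoichiometry × rate): E=+0.0000, S=+0.0000, B=-0.0000, C=-0.0000
Largest |dx/dt| is |+0.0000| (E) < 0.05 → steady.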